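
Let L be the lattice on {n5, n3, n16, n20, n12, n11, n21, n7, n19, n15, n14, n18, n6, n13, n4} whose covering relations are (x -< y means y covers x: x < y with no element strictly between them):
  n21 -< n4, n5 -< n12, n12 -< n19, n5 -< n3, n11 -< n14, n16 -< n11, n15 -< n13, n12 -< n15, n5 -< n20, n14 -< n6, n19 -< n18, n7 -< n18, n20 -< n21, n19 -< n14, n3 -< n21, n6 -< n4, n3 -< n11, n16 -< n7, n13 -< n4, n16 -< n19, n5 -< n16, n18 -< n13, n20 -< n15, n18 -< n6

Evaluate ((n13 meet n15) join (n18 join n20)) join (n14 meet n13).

n13 ∧ n15 = n15
n18 ∨ n20 = n13
n15 ∨ n13 = n13
n14 ∧ n13 = n19
n13 ∨ n19 = n13

n13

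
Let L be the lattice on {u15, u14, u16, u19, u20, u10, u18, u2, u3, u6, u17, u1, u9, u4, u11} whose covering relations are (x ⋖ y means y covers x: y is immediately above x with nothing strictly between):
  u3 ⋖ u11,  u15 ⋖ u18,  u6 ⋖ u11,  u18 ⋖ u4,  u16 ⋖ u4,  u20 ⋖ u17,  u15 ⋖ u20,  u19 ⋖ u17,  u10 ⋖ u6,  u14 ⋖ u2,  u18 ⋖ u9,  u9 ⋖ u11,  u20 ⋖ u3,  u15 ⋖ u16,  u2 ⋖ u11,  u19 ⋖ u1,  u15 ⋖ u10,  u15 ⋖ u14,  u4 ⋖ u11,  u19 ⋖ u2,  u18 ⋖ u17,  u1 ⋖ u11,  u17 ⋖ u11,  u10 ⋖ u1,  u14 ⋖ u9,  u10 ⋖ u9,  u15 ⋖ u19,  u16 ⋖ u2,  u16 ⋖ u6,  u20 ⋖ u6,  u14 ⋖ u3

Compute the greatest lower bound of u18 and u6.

Common lower bounds of {u18, u6}: u15.
The greatest among these is u15.

u15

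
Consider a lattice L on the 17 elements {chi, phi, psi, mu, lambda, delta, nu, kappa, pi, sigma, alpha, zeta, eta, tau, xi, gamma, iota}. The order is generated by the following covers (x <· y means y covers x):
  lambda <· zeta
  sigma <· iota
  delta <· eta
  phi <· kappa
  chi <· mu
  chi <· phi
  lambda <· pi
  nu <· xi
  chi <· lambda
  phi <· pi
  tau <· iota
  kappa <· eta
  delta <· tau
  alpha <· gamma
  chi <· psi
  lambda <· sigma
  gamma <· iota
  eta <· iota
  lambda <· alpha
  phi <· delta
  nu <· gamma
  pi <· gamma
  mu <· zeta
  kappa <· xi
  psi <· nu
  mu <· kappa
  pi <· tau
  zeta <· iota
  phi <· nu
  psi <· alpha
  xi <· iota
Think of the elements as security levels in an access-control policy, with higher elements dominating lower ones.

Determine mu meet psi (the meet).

chi

Common lower bounds of {mu, psi}: chi.
The greatest among these is chi.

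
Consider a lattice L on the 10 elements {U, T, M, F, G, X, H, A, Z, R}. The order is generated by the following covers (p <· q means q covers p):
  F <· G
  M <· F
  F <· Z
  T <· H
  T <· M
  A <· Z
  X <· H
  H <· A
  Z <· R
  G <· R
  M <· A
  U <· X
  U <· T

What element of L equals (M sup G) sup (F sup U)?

G

M ∨ G = G
F ∨ U = F
G ∨ F = G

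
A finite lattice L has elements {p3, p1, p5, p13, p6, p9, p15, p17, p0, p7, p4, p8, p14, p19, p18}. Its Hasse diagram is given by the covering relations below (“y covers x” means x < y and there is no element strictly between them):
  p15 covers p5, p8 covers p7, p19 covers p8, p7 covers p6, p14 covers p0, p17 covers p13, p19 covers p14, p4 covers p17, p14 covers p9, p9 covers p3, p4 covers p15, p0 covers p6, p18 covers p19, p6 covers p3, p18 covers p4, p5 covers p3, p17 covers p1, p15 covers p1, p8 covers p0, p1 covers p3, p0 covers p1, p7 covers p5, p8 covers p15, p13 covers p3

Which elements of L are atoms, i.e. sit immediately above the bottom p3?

p1, p13, p5, p6, p9

The atoms are exactly the elements that cover p3: p1, p13, p5, p6, p9.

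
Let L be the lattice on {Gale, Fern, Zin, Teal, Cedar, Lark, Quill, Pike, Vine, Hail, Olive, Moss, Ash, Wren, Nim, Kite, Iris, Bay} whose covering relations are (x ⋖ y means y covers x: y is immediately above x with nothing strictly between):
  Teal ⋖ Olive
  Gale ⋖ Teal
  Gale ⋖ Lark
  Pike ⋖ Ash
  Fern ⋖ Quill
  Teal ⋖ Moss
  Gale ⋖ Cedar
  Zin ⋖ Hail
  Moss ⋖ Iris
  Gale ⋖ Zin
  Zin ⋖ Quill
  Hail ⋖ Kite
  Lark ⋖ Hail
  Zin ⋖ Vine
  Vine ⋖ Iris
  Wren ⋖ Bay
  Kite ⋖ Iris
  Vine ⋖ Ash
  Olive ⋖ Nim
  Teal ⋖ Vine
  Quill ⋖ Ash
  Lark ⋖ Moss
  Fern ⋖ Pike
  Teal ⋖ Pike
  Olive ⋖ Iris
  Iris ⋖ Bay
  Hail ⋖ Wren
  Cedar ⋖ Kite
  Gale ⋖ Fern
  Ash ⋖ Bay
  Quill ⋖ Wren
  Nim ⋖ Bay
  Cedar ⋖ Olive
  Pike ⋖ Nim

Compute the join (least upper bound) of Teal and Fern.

Pike

Common upper bounds of {Teal, Fern}: Ash, Bay, Nim, Pike.
The least among these is Pike.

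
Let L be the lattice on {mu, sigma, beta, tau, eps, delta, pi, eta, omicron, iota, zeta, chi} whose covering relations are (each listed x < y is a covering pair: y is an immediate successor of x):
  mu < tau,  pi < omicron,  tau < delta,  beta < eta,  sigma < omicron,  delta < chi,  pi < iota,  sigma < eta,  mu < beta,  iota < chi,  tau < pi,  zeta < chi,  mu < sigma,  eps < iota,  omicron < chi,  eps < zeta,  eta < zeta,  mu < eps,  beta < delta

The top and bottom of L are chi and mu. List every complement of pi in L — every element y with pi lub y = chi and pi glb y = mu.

beta, eta, zeta

Need y with pi ∨ y = chi and pi ∧ y = mu.
Checking each element gives: beta, eta, zeta.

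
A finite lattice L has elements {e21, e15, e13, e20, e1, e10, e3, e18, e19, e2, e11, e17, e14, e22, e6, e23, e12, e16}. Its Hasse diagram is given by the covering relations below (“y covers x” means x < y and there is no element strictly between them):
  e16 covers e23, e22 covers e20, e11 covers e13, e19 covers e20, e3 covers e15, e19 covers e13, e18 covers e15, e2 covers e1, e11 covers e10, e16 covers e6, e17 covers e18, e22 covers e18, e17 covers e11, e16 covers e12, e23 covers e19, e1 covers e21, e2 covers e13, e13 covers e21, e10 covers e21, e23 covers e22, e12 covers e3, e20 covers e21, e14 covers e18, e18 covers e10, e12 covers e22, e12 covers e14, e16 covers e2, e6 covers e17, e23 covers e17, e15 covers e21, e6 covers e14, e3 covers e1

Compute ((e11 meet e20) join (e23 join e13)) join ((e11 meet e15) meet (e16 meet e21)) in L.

e23

e11 ∧ e20 = e21
e23 ∨ e13 = e23
e21 ∨ e23 = e23
e11 ∧ e15 = e21
e16 ∧ e21 = e21
e21 ∧ e21 = e21
e23 ∨ e21 = e23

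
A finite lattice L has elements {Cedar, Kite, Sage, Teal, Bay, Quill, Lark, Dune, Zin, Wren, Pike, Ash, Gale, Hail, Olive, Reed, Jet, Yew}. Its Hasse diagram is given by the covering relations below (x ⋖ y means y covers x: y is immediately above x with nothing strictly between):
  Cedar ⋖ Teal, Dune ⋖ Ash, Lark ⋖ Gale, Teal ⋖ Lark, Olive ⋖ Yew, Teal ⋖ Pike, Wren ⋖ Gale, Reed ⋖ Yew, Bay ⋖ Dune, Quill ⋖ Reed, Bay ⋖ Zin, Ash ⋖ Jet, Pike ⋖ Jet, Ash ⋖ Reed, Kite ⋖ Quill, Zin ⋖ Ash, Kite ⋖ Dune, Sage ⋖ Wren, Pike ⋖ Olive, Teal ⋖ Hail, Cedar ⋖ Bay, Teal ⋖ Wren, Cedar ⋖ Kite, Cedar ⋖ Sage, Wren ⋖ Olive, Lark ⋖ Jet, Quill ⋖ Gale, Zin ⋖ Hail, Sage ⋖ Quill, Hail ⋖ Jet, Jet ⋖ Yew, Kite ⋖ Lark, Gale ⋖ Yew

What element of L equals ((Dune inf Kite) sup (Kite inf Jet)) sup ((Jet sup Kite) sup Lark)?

Dune ∧ Kite = Kite
Kite ∧ Jet = Kite
Kite ∨ Kite = Kite
Jet ∨ Kite = Jet
Jet ∨ Lark = Jet
Kite ∨ Jet = Jet

Jet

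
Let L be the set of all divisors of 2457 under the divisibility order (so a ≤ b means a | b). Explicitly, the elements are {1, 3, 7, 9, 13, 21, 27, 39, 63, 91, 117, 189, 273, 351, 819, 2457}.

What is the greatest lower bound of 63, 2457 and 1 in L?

Common lower bounds of {63, 2457, 1}: 1.
The greatest among these is 1.

1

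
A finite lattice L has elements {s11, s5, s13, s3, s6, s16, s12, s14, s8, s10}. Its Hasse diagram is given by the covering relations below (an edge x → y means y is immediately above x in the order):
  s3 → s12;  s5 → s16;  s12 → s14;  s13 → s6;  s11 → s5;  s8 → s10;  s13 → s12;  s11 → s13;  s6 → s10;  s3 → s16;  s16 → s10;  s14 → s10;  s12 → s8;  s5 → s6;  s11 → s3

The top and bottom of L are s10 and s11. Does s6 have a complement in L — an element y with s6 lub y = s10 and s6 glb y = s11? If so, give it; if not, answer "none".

s3

Need y with s6 ∨ y = s10 and s6 ∧ y = s11.
Checking each element gives: s3.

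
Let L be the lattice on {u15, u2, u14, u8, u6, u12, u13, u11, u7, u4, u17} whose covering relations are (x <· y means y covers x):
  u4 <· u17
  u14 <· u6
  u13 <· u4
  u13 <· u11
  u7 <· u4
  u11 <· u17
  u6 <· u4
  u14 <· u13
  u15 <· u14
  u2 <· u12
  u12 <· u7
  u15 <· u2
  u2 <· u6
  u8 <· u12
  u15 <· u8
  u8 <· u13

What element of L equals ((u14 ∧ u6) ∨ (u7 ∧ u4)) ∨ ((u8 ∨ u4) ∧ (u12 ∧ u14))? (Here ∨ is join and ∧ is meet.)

u4

u14 ∧ u6 = u14
u7 ∧ u4 = u7
u14 ∨ u7 = u4
u8 ∨ u4 = u4
u12 ∧ u14 = u15
u4 ∧ u15 = u15
u4 ∨ u15 = u4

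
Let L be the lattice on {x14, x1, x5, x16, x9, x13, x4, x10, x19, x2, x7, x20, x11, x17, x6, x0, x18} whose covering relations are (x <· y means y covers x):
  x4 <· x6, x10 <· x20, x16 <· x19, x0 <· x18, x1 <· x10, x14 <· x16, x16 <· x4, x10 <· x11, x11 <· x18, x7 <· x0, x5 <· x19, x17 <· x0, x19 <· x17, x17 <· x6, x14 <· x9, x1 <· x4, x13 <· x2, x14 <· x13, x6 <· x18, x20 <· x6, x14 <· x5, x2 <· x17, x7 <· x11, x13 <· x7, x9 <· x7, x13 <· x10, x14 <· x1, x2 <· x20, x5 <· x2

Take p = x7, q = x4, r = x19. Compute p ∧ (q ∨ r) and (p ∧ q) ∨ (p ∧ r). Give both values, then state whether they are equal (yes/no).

x13; x14; no

q ∨ r = x6, so p ∧ (q ∨ r) = x7 ∧ x6 = x13.
p ∧ q = x14 and p ∧ r = x14, so (p ∧ q) ∨ (p ∧ r) = x14 ∨ x14 = x14.
Equal: no.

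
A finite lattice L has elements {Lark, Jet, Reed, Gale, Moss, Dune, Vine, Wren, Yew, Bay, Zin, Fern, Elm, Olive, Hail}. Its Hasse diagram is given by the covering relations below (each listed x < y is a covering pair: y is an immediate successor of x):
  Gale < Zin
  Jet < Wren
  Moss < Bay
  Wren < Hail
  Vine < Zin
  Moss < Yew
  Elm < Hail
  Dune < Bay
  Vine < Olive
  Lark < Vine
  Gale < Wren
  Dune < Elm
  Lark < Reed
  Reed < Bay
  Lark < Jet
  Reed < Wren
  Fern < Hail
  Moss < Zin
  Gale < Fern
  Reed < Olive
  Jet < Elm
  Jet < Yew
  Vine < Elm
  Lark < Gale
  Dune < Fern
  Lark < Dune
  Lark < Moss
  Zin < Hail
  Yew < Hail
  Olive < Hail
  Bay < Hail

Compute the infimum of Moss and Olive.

Common lower bounds of {Moss, Olive}: Lark.
The greatest among these is Lark.

Lark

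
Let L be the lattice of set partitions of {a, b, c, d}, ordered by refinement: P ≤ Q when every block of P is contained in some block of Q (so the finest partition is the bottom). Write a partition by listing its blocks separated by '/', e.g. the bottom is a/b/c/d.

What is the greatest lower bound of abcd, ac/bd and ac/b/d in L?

Common lower bounds of {abcd, ac/bd, ac/b/d}: a/b/c/d, ac/b/d.
The greatest among these is ac/b/d.

ac/b/d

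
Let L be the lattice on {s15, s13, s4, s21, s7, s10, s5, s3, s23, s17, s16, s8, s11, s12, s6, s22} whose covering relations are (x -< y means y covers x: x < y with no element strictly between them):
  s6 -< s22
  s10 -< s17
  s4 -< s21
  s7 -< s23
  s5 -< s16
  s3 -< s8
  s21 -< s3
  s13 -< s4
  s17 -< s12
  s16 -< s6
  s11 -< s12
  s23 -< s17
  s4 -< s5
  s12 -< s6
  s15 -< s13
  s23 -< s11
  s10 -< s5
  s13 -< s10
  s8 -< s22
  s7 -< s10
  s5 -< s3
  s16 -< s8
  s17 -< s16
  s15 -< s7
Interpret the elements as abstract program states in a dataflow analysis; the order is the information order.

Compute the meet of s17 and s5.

s10

Common lower bounds of {s17, s5}: s10, s13, s15, s7.
The greatest among these is s10.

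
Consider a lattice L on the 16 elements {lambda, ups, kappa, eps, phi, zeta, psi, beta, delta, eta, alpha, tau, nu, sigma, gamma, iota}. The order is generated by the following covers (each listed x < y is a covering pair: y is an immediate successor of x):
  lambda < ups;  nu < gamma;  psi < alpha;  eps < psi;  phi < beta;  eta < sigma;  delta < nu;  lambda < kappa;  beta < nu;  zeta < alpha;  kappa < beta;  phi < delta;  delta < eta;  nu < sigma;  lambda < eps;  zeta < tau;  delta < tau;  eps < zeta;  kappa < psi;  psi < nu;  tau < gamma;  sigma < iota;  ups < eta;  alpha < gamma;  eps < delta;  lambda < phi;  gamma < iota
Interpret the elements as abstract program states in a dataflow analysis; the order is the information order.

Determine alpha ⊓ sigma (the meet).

psi

Common lower bounds of {alpha, sigma}: eps, kappa, lambda, psi.
The greatest among these is psi.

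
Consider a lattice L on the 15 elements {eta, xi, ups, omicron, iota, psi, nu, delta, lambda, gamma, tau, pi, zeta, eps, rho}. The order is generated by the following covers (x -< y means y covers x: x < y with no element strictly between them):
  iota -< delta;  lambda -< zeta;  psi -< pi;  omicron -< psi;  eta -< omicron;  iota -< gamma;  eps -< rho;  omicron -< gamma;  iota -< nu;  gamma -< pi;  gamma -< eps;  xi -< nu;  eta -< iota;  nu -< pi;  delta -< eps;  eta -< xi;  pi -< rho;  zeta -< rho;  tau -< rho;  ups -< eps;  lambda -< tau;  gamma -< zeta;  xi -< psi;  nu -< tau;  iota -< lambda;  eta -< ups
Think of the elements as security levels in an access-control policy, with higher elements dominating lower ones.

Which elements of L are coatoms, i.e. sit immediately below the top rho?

eps, pi, tau, zeta

The coatoms are exactly the elements covered by rho: eps, pi, tau, zeta.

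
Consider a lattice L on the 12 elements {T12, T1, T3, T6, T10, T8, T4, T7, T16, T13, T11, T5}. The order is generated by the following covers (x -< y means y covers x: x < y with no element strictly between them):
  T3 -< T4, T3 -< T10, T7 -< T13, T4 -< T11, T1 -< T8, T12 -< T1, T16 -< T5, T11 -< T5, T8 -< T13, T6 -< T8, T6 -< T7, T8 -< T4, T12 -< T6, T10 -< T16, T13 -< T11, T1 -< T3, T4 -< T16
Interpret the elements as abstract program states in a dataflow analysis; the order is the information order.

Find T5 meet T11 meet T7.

Common lower bounds of {T5, T11, T7}: T12, T6, T7.
The greatest among these is T7.

T7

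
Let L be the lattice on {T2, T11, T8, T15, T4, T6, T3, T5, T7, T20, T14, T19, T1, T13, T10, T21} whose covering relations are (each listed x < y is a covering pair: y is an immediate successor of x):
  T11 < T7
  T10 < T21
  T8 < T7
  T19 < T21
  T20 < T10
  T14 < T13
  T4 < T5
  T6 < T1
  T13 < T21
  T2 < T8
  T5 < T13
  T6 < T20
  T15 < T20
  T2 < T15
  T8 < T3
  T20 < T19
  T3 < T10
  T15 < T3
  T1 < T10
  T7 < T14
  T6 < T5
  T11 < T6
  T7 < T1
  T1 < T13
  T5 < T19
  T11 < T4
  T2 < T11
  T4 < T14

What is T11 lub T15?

T20

Common upper bounds of {T11, T15}: T10, T19, T20, T21.
The least among these is T20.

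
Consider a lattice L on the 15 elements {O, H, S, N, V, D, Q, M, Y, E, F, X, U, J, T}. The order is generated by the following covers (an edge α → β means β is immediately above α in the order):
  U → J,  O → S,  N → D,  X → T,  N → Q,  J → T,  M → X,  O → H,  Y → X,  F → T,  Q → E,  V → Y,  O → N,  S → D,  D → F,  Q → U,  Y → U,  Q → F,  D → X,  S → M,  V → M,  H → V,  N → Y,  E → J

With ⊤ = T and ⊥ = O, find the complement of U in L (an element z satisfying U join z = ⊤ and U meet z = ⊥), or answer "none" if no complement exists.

Need z with U ∨ z = T and U ∧ z = O.
Checking each element gives: S.

S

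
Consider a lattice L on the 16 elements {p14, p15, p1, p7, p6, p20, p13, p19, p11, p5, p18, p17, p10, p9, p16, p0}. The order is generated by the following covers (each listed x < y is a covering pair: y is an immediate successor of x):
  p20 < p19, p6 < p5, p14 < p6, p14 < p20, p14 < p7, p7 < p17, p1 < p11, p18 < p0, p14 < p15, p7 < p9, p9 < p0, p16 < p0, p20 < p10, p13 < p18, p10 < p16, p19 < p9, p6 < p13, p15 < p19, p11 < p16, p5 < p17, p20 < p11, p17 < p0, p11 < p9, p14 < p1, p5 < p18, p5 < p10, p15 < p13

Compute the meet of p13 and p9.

Common lower bounds of {p13, p9}: p14, p15.
The greatest among these is p15.

p15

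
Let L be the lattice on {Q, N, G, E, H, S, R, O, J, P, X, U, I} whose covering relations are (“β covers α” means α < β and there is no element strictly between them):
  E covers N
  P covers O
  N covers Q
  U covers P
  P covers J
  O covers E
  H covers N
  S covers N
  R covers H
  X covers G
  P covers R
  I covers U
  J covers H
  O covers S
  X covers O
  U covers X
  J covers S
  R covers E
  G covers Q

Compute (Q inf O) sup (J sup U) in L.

U

Q ∧ O = Q
J ∨ U = U
Q ∨ U = U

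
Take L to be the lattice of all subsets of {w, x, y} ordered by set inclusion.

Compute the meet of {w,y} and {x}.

Under ⊆, meet is intersection: {w,y} ∩ {x} = ∅.

∅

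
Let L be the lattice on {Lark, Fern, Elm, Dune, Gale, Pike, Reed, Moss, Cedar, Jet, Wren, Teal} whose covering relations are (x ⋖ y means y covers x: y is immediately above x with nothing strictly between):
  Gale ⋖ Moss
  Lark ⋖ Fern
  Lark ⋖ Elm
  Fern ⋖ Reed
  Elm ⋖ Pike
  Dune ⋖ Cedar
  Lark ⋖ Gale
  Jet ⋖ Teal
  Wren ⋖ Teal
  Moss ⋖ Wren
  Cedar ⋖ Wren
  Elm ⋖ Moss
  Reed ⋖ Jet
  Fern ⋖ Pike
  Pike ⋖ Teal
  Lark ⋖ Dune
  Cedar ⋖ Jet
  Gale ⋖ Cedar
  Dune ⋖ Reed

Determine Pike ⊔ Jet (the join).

Teal

Common upper bounds of {Pike, Jet}: Teal.
The least among these is Teal.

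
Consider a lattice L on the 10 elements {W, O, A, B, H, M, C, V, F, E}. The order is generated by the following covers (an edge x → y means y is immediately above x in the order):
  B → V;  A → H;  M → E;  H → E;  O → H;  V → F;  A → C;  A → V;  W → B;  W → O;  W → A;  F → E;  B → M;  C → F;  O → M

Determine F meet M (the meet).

Common lower bounds of {F, M}: B, W.
The greatest among these is B.

B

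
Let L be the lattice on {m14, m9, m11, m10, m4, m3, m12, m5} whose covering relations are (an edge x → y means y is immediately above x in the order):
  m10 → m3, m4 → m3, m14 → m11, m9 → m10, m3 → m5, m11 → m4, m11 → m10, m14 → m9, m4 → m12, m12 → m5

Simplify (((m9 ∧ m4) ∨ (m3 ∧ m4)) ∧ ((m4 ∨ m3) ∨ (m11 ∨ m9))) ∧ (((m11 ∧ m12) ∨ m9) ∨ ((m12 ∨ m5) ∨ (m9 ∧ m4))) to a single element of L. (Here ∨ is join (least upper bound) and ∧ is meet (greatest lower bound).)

m4

m9 ∧ m4 = m14
m3 ∧ m4 = m4
m14 ∨ m4 = m4
m4 ∨ m3 = m3
m11 ∨ m9 = m10
m3 ∨ m10 = m3
m4 ∧ m3 = m4
m11 ∧ m12 = m11
m11 ∨ m9 = m10
m12 ∨ m5 = m5
m9 ∧ m4 = m14
m5 ∨ m14 = m5
m10 ∨ m5 = m5
m4 ∧ m5 = m4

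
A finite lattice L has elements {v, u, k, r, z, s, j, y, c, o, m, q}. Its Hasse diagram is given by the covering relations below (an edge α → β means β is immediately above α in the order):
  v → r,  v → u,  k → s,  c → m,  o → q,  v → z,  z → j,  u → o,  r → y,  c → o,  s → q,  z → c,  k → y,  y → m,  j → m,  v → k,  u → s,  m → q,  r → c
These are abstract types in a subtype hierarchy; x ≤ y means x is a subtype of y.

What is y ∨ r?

Common upper bounds of {y, r}: m, q, y.
The least among these is y.

y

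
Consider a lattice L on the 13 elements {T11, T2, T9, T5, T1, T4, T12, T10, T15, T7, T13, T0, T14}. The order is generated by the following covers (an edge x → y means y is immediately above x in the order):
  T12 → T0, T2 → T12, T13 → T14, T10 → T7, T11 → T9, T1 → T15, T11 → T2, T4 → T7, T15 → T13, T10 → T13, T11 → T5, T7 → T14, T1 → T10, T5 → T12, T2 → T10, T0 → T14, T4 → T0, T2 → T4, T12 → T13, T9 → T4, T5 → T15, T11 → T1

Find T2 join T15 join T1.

Common upper bounds of {T2, T15, T1}: T13, T14.
The least among these is T13.

T13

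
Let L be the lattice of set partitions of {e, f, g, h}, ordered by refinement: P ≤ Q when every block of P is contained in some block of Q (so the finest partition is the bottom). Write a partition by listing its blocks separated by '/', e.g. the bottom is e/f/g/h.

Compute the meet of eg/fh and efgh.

eg/fh

Common lower bounds of {eg/fh, efgh}: e/f/g/h, e/fh/g, eg/f/h, eg/fh.
The greatest among these is eg/fh.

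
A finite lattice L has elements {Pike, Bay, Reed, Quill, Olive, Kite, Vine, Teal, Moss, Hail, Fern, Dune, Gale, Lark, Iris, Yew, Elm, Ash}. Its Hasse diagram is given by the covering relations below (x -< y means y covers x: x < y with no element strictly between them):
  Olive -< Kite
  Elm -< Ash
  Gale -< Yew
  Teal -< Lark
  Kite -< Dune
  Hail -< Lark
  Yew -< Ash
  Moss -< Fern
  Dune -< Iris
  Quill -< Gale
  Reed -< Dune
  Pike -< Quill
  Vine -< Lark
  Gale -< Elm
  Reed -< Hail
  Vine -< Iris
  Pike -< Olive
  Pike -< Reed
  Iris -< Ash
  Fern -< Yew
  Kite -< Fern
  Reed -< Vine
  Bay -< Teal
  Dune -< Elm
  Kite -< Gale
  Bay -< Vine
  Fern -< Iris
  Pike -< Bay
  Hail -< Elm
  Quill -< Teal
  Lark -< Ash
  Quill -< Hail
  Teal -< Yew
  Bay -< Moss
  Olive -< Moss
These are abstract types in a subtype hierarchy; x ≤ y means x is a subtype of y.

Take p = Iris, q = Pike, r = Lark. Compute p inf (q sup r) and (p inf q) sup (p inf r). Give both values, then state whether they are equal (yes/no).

Vine; Vine; yes

q sup r = Lark, so p inf (q sup r) = Iris inf Lark = Vine.
p inf q = Pike and p inf r = Vine, so (p inf q) sup (p inf r) = Pike sup Vine = Vine.
Equal: yes.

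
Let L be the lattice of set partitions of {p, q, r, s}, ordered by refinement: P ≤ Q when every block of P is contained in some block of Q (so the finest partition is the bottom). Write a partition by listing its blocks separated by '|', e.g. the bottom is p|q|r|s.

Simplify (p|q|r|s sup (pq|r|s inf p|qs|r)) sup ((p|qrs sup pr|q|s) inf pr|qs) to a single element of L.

pr|qs

pq|r|s ∧ p|qs|r = p|q|r|s
p|q|r|s ∨ p|q|r|s = p|q|r|s
p|qrs ∨ pr|q|s = pqrs
pqrs ∧ pr|qs = pr|qs
p|q|r|s ∨ pr|qs = pr|qs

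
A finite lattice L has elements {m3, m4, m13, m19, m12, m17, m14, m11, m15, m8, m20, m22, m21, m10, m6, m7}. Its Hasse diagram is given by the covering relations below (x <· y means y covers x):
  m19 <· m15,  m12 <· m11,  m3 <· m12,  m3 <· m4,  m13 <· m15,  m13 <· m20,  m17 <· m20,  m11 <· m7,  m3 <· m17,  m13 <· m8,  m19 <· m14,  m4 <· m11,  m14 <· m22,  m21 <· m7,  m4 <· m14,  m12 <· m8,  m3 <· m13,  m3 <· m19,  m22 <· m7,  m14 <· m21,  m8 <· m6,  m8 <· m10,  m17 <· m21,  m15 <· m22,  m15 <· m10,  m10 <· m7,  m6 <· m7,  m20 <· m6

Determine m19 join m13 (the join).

m15

Common upper bounds of {m19, m13}: m10, m15, m22, m7.
The least among these is m15.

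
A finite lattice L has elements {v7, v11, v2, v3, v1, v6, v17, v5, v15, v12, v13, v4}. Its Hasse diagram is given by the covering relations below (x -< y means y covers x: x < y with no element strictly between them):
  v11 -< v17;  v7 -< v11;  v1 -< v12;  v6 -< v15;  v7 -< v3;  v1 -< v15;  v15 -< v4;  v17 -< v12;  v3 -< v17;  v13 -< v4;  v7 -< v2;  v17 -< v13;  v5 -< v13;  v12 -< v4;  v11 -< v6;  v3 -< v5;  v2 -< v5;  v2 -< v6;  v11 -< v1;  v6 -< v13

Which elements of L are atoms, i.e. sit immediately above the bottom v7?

v11, v2, v3

The atoms are exactly the elements that cover v7: v11, v2, v3.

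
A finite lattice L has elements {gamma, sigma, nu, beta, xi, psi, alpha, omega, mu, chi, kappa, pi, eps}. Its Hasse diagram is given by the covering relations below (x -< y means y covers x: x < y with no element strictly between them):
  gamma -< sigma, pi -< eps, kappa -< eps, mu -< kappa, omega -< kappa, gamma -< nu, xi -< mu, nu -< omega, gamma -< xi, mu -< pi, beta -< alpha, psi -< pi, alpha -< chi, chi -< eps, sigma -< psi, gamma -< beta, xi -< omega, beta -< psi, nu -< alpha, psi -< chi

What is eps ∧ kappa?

Common lower bounds of {eps, kappa}: gamma, kappa, mu, nu, omega, xi.
The greatest among these is kappa.

kappa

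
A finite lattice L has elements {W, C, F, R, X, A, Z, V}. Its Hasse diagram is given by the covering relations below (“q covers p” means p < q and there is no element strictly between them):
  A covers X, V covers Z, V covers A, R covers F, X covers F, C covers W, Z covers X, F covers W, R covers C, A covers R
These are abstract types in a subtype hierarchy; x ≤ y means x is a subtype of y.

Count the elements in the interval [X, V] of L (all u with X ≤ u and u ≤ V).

4

The interval [X, V] = {A, V, X, Z}, which has 4 elements.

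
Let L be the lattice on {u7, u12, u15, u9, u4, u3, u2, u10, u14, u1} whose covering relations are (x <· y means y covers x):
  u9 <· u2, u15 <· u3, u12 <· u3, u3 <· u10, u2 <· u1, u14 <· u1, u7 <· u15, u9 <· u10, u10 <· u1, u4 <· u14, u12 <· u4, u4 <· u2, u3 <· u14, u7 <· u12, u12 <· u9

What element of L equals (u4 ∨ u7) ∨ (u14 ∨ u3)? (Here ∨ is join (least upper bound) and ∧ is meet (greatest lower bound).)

u4 ∨ u7 = u4
u14 ∨ u3 = u14
u4 ∨ u14 = u14

u14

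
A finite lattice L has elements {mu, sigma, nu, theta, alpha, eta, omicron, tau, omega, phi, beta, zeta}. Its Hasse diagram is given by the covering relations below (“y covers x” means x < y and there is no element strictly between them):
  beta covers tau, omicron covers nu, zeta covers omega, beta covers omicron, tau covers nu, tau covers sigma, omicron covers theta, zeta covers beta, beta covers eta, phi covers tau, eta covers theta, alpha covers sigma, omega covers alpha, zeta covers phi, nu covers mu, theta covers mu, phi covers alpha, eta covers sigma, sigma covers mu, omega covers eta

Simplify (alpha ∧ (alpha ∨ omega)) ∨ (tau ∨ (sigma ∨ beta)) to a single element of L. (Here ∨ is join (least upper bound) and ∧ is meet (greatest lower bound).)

zeta

alpha ∨ omega = omega
alpha ∧ omega = alpha
sigma ∨ beta = beta
tau ∨ beta = beta
alpha ∨ beta = zeta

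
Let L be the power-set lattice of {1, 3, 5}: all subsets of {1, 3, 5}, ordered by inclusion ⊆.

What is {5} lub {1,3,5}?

{1,3,5}

Common upper bounds of {{5}, {1,3,5}}: {1,3,5}.
The least among these is {1,3,5}.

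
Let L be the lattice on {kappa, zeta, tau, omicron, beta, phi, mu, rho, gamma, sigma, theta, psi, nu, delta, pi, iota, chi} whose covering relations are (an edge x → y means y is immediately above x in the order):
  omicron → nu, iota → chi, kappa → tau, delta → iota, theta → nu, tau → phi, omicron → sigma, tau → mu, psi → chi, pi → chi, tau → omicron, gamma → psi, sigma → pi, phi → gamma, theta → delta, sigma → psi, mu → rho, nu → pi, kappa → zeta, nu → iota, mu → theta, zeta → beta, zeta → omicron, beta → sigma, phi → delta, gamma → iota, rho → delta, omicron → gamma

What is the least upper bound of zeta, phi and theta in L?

Common upper bounds of {zeta, phi, theta}: chi, iota.
The least among these is iota.

iota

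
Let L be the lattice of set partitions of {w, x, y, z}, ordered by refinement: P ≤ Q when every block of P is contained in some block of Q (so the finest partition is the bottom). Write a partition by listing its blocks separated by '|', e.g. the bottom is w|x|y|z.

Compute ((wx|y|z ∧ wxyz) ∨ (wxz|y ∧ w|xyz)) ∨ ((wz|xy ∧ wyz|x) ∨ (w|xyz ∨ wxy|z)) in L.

wxyz

wx|y|z ∧ wxyz = wx|y|z
wxz|y ∧ w|xyz = w|xz|y
wx|y|z ∨ w|xz|y = wxz|y
wz|xy ∧ wyz|x = wz|x|y
w|xyz ∨ wxy|z = wxyz
wz|x|y ∨ wxyz = wxyz
wxz|y ∨ wxyz = wxyz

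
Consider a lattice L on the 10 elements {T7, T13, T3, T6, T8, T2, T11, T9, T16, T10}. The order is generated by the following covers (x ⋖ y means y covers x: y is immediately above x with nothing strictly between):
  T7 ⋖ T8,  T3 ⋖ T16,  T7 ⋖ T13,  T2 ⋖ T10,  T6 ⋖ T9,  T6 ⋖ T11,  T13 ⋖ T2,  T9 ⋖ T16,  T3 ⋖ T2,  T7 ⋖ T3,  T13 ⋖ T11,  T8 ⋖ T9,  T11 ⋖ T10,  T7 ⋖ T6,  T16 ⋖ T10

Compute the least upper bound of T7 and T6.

Common upper bounds of {T7, T6}: T10, T11, T16, T6, T9.
The least among these is T6.

T6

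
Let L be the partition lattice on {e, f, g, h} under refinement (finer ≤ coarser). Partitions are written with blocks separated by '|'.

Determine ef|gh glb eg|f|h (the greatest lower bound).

The meet (common refinement) of ef|gh and eg|f|h intersects blocks pairwise, giving e|f|g|h.

e|f|g|h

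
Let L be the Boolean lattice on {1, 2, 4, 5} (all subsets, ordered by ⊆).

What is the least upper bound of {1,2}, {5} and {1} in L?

{1,2,5}

Common upper bounds of {{1,2}, {5}, {1}}: {1,2,4,5}, {1,2,5}.
The least among these is {1,2,5}.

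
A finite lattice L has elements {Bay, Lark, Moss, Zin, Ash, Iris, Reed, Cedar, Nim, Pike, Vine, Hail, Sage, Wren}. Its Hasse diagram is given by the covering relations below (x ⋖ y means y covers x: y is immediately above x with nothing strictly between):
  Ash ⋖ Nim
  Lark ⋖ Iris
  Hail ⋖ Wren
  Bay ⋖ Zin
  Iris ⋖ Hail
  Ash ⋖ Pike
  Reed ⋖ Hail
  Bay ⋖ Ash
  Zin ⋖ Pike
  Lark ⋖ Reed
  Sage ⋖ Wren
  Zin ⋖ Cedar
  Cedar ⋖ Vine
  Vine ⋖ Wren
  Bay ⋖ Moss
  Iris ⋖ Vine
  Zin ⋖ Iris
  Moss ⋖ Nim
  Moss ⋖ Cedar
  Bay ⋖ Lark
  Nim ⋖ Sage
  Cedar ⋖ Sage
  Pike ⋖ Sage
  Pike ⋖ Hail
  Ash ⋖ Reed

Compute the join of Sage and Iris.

Common upper bounds of {Sage, Iris}: Wren.
The least among these is Wren.

Wren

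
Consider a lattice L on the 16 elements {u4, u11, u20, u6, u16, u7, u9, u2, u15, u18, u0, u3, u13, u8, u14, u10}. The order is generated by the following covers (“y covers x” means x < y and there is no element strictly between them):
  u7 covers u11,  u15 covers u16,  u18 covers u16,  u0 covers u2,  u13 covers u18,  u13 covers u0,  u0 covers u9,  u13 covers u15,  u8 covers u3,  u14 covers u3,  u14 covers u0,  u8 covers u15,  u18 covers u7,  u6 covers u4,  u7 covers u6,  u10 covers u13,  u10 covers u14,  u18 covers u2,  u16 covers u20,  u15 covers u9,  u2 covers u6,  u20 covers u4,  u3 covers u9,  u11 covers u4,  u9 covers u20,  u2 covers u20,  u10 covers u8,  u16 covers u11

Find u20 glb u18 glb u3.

Common lower bounds of {u20, u18, u3}: u20, u4.
The greatest among these is u20.

u20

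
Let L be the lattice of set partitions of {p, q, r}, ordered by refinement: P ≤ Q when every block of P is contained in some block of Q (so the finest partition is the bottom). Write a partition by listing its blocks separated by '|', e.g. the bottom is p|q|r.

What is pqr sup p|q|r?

The join of pqr and p|q|r merges any blocks that overlap across the partitions, giving pqr.

pqr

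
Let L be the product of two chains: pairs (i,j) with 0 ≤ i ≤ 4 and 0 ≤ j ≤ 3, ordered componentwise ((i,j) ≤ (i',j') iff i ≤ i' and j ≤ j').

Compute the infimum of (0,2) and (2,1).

(0,1)

In a product of chains, the meet is componentwise min, giving (0,1).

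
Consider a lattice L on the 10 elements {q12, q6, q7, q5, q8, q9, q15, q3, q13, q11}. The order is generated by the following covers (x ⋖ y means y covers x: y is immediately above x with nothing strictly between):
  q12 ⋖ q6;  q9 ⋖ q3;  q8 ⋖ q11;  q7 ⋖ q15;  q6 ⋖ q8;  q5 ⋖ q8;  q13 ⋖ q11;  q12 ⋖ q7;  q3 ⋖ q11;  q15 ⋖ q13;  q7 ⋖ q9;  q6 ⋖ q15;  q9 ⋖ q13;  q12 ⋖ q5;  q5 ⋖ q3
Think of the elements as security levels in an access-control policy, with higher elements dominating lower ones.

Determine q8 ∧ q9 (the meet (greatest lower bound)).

Common lower bounds of {q8, q9}: q12.
The greatest among these is q12.

q12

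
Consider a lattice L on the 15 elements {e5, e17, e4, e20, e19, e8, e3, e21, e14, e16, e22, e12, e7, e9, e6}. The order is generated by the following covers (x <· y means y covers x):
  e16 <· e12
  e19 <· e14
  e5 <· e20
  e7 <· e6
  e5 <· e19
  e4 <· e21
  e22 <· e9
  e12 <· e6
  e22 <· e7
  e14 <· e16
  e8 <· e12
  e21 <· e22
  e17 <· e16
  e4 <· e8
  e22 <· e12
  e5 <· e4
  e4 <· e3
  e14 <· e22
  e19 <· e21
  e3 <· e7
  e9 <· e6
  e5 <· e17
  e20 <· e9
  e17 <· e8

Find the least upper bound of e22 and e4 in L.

e22

Common upper bounds of {e22, e4}: e12, e22, e6, e7, e9.
The least among these is e22.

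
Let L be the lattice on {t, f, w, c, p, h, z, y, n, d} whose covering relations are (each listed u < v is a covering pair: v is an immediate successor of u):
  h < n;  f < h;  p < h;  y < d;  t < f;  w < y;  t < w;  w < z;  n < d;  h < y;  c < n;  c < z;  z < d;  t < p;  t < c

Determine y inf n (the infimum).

Common lower bounds of {y, n}: f, h, p, t.
The greatest among these is h.

h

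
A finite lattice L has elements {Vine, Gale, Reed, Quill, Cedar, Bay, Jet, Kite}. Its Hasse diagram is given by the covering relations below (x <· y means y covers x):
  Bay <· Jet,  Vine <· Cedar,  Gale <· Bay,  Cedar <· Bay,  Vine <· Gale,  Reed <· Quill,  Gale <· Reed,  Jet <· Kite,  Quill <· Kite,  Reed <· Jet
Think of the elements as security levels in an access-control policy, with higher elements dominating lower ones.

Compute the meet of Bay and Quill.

Common lower bounds of {Bay, Quill}: Gale, Vine.
The greatest among these is Gale.

Gale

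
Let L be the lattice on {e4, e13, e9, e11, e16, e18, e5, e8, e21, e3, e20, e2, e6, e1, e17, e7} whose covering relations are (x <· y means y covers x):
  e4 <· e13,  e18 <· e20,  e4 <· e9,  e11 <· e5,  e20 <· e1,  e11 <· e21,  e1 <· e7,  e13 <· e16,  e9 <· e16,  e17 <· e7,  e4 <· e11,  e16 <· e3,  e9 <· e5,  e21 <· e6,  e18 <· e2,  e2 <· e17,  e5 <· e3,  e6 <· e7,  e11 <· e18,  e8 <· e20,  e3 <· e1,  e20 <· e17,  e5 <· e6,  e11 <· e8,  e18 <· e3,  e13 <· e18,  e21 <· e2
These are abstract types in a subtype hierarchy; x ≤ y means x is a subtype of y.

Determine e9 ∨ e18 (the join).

Common upper bounds of {e9, e18}: e1, e3, e7.
The least among these is e3.

e3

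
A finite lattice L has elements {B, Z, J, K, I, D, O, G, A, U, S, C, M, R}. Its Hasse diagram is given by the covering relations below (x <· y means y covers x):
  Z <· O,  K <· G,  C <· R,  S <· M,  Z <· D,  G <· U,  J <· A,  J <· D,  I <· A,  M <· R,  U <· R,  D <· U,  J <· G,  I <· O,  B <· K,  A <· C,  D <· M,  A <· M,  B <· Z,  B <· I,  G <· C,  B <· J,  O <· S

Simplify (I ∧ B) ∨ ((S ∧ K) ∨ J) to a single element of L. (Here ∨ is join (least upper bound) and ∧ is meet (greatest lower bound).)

J

I ∧ B = B
S ∧ K = B
B ∨ J = J
B ∨ J = J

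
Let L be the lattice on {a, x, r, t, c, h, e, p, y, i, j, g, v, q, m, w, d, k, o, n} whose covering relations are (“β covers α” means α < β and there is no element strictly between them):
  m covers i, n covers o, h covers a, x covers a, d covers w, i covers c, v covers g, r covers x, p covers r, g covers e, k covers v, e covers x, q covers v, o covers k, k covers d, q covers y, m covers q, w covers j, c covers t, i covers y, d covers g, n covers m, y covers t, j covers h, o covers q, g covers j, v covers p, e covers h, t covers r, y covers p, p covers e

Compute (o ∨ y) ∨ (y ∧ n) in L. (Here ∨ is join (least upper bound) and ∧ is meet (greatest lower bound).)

o

o ∨ y = o
y ∧ n = y
o ∨ y = o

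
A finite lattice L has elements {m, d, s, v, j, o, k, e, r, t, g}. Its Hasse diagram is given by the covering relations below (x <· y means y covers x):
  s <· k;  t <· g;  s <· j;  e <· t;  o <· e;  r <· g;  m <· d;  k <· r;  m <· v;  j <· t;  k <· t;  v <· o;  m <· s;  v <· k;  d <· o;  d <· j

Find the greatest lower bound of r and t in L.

k

Common lower bounds of {r, t}: k, m, s, v.
The greatest among these is k.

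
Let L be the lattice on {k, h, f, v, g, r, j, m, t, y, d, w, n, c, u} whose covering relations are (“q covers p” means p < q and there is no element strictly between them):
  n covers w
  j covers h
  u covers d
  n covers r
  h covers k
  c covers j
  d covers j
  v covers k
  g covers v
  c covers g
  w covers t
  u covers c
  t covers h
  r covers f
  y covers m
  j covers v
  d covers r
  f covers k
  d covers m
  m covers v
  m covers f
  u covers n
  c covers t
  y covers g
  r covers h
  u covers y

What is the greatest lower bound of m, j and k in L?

Common lower bounds of {m, j, k}: k.
The greatest among these is k.

k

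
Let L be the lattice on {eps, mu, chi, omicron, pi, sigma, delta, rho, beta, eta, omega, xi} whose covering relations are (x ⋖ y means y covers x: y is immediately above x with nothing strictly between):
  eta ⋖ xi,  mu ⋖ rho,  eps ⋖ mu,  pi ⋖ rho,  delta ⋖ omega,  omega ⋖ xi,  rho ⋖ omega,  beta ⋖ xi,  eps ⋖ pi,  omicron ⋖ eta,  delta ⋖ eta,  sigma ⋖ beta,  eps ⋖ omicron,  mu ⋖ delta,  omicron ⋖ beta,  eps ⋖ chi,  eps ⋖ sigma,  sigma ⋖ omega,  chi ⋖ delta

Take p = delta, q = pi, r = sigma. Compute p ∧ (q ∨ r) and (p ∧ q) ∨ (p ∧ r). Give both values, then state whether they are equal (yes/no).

delta; eps; no

q ∨ r = omega, so p ∧ (q ∨ r) = delta ∧ omega = delta.
p ∧ q = eps and p ∧ r = eps, so (p ∧ q) ∨ (p ∧ r) = eps ∨ eps = eps.
Equal: no.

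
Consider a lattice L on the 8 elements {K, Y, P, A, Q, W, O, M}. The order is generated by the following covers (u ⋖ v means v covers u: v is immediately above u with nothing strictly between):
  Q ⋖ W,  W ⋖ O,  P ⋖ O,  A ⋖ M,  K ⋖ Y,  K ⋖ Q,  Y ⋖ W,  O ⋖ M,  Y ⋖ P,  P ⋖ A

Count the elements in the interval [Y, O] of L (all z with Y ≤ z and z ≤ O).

The interval [Y, O] = {O, P, W, Y}, which has 4 elements.

4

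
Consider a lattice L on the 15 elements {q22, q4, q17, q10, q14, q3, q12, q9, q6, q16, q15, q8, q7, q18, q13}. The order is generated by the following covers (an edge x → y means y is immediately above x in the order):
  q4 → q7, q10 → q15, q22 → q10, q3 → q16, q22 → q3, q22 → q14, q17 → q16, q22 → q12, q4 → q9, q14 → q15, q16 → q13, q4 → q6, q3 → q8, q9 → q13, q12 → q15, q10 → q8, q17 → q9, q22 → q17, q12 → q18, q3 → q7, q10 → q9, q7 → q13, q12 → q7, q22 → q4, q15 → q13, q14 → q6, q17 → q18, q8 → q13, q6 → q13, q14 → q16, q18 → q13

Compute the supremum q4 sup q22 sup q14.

q6

Common upper bounds of {q4, q22, q14}: q13, q6.
The least among these is q6.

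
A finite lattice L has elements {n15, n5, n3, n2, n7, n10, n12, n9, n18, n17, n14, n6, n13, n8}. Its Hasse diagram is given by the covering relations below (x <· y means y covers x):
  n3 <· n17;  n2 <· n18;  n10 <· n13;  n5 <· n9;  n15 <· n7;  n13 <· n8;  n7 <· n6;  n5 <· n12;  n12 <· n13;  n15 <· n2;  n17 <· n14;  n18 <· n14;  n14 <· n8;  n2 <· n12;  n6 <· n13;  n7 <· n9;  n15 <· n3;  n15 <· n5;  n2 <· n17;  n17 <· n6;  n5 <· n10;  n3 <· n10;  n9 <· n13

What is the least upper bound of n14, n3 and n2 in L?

n14

Common upper bounds of {n14, n3, n2}: n14, n8.
The least among these is n14.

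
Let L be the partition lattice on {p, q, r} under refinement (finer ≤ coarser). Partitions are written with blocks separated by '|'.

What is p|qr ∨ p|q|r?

The join of p|qr and p|q|r merges any blocks that overlap across the partitions, giving p|qr.

p|qr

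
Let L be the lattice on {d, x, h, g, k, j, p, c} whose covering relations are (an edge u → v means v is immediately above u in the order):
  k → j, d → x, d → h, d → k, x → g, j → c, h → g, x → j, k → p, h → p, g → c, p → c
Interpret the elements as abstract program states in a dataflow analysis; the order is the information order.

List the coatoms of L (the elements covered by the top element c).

g, j, p

The coatoms are exactly the elements covered by c: g, j, p.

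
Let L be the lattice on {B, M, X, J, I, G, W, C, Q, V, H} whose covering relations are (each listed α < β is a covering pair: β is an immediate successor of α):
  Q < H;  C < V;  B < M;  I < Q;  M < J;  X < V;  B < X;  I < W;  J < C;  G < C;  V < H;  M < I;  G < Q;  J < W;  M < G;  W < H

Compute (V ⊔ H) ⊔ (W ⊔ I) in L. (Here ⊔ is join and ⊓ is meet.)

V ∨ H = H
W ∨ I = W
H ∨ W = H

H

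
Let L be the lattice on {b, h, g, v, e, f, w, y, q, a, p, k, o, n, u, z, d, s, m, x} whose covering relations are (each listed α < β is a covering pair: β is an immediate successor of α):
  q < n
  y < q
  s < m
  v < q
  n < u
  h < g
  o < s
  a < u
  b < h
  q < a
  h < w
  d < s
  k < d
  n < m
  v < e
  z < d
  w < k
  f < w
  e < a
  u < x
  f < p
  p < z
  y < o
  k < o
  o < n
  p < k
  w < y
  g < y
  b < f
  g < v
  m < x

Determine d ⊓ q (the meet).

w

Common lower bounds of {d, q}: b, f, h, w.
The greatest among these is w.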